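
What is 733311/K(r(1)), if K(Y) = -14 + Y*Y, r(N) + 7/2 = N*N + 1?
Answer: -2933244/47 ≈ -62409.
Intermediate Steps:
r(N) = -5/2 + N**2 (r(N) = -7/2 + (N*N + 1) = -7/2 + (N**2 + 1) = -7/2 + (1 + N**2) = -5/2 + N**2)
K(Y) = -14 + Y**2
733311/K(r(1)) = 733311/(-14 + (-5/2 + 1**2)**2) = 733311/(-14 + (-5/2 + 1)**2) = 733311/(-14 + (-3/2)**2) = 733311/(-14 + 9/4) = 733311/(-47/4) = 733311*(-4/47) = -2933244/47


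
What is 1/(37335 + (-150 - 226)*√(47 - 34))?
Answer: 37335/1392064337 + 376*√13/1392064337 ≈ 2.7794e-5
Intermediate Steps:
1/(37335 + (-150 - 226)*√(47 - 34)) = 1/(37335 - 376*√13)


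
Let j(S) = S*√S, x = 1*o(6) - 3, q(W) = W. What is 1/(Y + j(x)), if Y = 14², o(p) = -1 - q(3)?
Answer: 4/791 + I*√7/5537 ≈ 0.0050569 + 0.00047783*I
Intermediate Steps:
o(p) = -4 (o(p) = -1 - 1*3 = -1 - 3 = -4)
Y = 196
x = -7 (x = 1*(-4) - 3 = -4 - 3 = -7)
j(S) = S^(3/2)
1/(Y + j(x)) = 1/(196 + (-7)^(3/2)) = 1/(196 - 7*I*√7)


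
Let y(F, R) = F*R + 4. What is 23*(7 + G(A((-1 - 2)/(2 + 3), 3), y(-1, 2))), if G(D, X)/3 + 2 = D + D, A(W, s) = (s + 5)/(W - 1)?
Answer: -667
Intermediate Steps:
A(W, s) = (5 + s)/(-1 + W)
y(F, R) = 4 + F*R
G(D, X) = -6 + 6*D (G(D, X) = -6 + 3*(D + D) = -6 + 3*(2*D) = -6 + 6*D)
23*(7 + G(A((-1 - 2)/(2 + 3), 3), y(-1, 2))) = 23*(7 + (-6 + 6*((5 + 3)/(-1 + (-1 - 2)/(2 + 3))))) = 23*(7 + (-6 + 6*(8/(-1 - 3/5)))) = 23*(7 + (-6 + 6*(8/(-1 - 3*⅕)))) = 23*(7 + (-6 + 6*(8/(-1 - ⅗)))) = 23*(7 + (-6 + 6*(8/(-8/5)))) = 23*(7 + (-6 + 6*(-5/8*8))) = 23*(7 + (-6 + 6*(-5))) = 23*(7 + (-6 - 30)) = 23*(7 - 36) = 23*(-29) = -667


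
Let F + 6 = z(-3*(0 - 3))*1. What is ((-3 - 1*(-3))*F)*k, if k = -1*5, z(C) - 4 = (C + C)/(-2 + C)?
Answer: 0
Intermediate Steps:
z(C) = 4 + 2*C/(-2 + C) (z(C) = 4 + (C + C)/(-2 + C) = 4 + (2*C)/(-2 + C) = 4 + 2*C/(-2 + C))
k = -5
F = 4/7 (F = -6 + (2*(-4 + 3*(-3*(0 - 3)))/(-2 - 3*(0 - 3)))*1 = -6 + (2*(-4 + 3*(-3*(-3)))/(-2 - 3*(-3)))*1 = -6 + (2*(-4 + 3*9)/(-2 + 9))*1 = -6 + (2*(-4 + 27)/7)*1 = -6 + (2*(⅐)*23)*1 = -6 + (46/7)*1 = -6 + 46/7 = 4/7 ≈ 0.57143)
((-3 - 1*(-3))*F)*k = ((-3 - 1*(-3))*(4/7))*(-5) = ((-3 + 3)*(4/7))*(-5) = (0*(4/7))*(-5) = 0*(-5) = 0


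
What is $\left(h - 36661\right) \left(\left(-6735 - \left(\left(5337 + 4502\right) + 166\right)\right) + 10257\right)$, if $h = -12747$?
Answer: $320312064$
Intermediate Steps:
$\left(h - 36661\right) \left(\left(-6735 - \left(\left(5337 + 4502\right) + 166\right)\right) + 10257\right) = \left(-12747 - 36661\right) \left(\left(-6735 - \left(\left(5337 + 4502\right) + 166\right)\right) + 10257\right) = - 49408 \left(\left(-6735 - \left(9839 + 166\right)\right) + 10257\right) = - 49408 \left(\left(-6735 - 10005\right) + 10257\right) = - 49408 \left(-16740 + 10257\right) = \left(-49408\right) \left(-6483\right) = 320312064$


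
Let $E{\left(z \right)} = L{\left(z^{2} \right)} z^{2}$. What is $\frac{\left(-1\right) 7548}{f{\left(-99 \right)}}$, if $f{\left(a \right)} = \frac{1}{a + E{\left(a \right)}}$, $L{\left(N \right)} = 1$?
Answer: $-73230696$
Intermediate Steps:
$E{\left(z \right)} = z^{2}$ ($E{\left(z \right)} = 1 z^{2} = z^{2}$)
$f{\left(a \right)} = \frac{1}{a + a^{2}}$
$\frac{\left(-1\right) 7548}{f{\left(-99 \right)}} = \frac{\left(-1\right) 7548}{\frac{1}{-99} \frac{1}{1 - 99}} = - \frac{7548}{\left(- \frac{1}{99}\right) \frac{1}{-98}} = - \frac{7548}{\left(- \frac{1}{99}\right) \left(- \frac{1}{98}\right)} = - 7548 \frac{1}{\frac{1}{9702}} = \left(-7548\right) 9702 = -73230696$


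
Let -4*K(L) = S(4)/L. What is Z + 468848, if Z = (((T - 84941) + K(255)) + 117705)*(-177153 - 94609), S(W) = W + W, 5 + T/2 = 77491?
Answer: -765285597788/15 ≈ -5.1019e+10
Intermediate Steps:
T = 154972 (T = -10 + 2*77491 = -10 + 154982 = 154972)
S(W) = 2*W
K(L) = -2/L (K(L) = -2*4/(4*L) = -2/L)
Z = -765292630508/15 (Z = (((154972 - 84941) - 2/255) + 117705)*(-177153 - 94609) = ((70031 - 2*1/255) + 117705)*(-271762) = ((70031 - 2/255) + 117705)*(-271762) = (17857903/255 + 117705)*(-271762) = (47872678/255)*(-271762) = -765292630508/15 ≈ -5.1020e+10)
Z + 468848 = -765292630508/15 + 468848 = -765285597788/15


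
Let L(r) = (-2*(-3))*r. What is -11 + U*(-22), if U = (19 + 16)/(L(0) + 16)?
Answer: -473/8 ≈ -59.125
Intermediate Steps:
L(r) = 6*r
U = 35/16 (U = (19 + 16)/(6*0 + 16) = 35/(0 + 16) = 35/16 ≈ 2.1875)
-11 + U*(-22) = -11 + (35/16)*(-22) = -11 - 385/8 = -473/8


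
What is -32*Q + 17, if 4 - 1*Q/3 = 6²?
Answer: 3089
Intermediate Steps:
Q = -96 (Q = 12 - 3*6² = 12 - 3*36 = 12 - 108 = -96)
-32*Q + 17 = -32*(-96) + 17 = 3072 + 17 = 3089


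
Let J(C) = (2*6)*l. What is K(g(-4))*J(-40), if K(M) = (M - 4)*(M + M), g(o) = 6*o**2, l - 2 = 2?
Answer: 847872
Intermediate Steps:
l = 4 (l = 2 + 2 = 4)
J(C) = 48 (J(C) = (2*6)*4 = 12*4 = 48)
K(M) = 2*M*(-4 + M) (K(M) = (-4 + M)*(2*M) = 2*M*(-4 + M))
K(g(-4))*J(-40) = (2*(6*(-4)**2)*(-4 + 6*(-4)**2))*48 = (2*(6*16)*(-4 + 6*16))*48 = (2*96*(-4 + 96))*48 = (2*96*92)*48 = 17664*48 = 847872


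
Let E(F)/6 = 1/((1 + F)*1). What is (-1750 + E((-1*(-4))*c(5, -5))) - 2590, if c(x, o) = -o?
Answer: -30378/7 ≈ -4339.7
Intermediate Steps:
E(F) = 6/(1 + F) (E(F) = 6/(((1 + F)*1)) = 6/(1 + F))
(-1750 + E((-1*(-4))*c(5, -5))) - 2590 = (-1750 + 6/(1 + (-1*(-4))*(-1*(-5)))) - 2590 = (-1750 + 6/(1 + 4*5)) - 2590 = (-1750 + 6/(1 + 20)) - 2590 = (-1750 + 6/21) - 2590 = (-1750 + 6*(1/21)) - 2590 = (-1750 + 2/7) - 2590 = -12248/7 - 2590 = -30378/7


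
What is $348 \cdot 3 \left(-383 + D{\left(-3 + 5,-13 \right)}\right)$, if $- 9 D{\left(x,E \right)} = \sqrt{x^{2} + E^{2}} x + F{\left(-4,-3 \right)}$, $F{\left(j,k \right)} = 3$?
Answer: $-400200 - 232 \sqrt{173} \approx -4.0325 \cdot 10^{5}$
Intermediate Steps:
$D{\left(x,E \right)} = - \frac{1}{3} - \frac{x \sqrt{E^{2} + x^{2}}}{9}$ ($D{\left(x,E \right)} = - \frac{\sqrt{x^{2} + E^{2}} x + 3}{9} = - \frac{\sqrt{E^{2} + x^{2}} x + 3}{9} = - \frac{x \sqrt{E^{2} + x^{2}} + 3}{9} = - \frac{3 + x \sqrt{E^{2} + x^{2}}}{9} = - \frac{1}{3} - \frac{x \sqrt{E^{2} + x^{2}}}{9}$)
$348 \cdot 3 \left(-383 + D{\left(-3 + 5,-13 \right)}\right) = 348 \cdot 3 \left(-383 - \left(\frac{1}{3} + \frac{\left(-3 + 5\right) \sqrt{\left(-13\right)^{2} + \left(-3 + 5\right)^{2}}}{9}\right)\right) = 1044 \left(-383 - \left(\frac{1}{3} + \frac{2 \sqrt{169 + 2^{2}}}{9}\right)\right) = 1044 \left(-383 - \left(\frac{1}{3} + \frac{2 \sqrt{169 + 4}}{9}\right)\right) = 1044 \left(-383 - \left(\frac{1}{3} + \frac{2 \sqrt{173}}{9}\right)\right) = 1044 \left(- \frac{1150}{3} - \frac{2 \sqrt{173}}{9}\right) = -400200 - 232 \sqrt{173}$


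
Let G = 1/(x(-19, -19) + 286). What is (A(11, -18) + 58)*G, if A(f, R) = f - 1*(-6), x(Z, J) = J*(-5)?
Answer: 25/127 ≈ 0.19685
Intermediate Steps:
x(Z, J) = -5*J
A(f, R) = 6 + f (A(f, R) = f + 6 = 6 + f)
G = 1/381 (G = 1/(-5*(-19) + 286) = 1/(95 + 286) = 1/381 ≈ 0.0026247)
(A(11, -18) + 58)*G = ((6 + 11) + 58)*(1/381) = (17 + 58)*(1/381) = 75*(1/381) = 25/127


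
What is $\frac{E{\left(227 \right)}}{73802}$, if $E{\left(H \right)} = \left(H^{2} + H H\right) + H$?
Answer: $\frac{103285}{73802} \approx 1.3995$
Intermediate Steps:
$E{\left(H \right)} = H + 2 H^{2}$ ($E{\left(H \right)} = \left(H^{2} + H^{2}\right) + H = 2 H^{2} + H = H + 2 H^{2}$)
$\frac{E{\left(227 \right)}}{73802} = \frac{227 \left(1 + 2 \cdot 227\right)}{73802} = 227 \left(1 + 454\right) \frac{1}{73802} = 227 \cdot 455 \cdot \frac{1}{73802} = 103285 \cdot \frac{1}{73802} = \frac{103285}{73802}$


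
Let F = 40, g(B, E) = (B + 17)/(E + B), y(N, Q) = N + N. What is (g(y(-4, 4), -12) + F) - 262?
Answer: -4449/20 ≈ -222.45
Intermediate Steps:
y(N, Q) = 2*N
g(B, E) = (17 + B)/(B + E)
(g(y(-4, 4), -12) + F) - 262 = ((17 + 2*(-4))/(2*(-4) - 12) + 40) - 262 = ((17 - 8)/(-8 - 12) + 40) - 262 = (9/(-20) + 40) - 262 = (-1/20*9 + 40) - 262 = (-9/20 + 40) - 262 = 791/20 - 262 = -4449/20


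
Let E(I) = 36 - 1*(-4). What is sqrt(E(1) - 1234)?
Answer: I*sqrt(1194) ≈ 34.554*I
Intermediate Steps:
E(I) = 40 (E(I) = 36 + 4 = 40)
sqrt(E(1) - 1234) = sqrt(40 - 1234) = sqrt(-1194) = I*sqrt(1194)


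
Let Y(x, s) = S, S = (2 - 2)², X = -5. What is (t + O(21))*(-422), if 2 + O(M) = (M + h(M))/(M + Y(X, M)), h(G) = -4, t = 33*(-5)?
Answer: 1472780/21 ≈ 70132.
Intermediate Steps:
t = -165
S = 0 (S = 0² = 0)
Y(x, s) = 0
O(M) = -2 + (-4 + M)/M (O(M) = -2 + (M - 4)/(M + 0) = -2 + (-4 + M)/M)
(t + O(21))*(-422) = (-165 + (-4 - 1*21)/21)*(-422) = (-165 + (-4 - 21)/21)*(-422) = (-165 + (1/21)*(-25))*(-422) = (-165 - 25/21)*(-422) = -3490/21*(-422) = 1472780/21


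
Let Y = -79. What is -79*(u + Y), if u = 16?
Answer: 4977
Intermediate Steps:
-79*(u + Y) = -79*(16 - 79) = -79*(-63) = 4977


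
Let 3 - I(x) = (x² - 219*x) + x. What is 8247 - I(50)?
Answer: -156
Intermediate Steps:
I(x) = 3 - x² + 218*x (I(x) = 3 - ((x² - 219*x) + x) = 3 - (x² - 218*x) = 3 + (-x² + 218*x) = 3 - x² + 218*x)
8247 - I(50) = 8247 - (3 - 1*50² + 218*50) = 8247 - (3 - 1*2500 + 10900) = 8247 - (3 - 2500 + 10900) = 8247 - 1*8403 = 8247 - 8403 = -156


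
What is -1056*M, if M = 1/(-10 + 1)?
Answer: 352/3 ≈ 117.33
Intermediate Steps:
M = -⅑ (M = 1/(-9) = -⅑ ≈ -0.11111)
-1056*M = -1056*(-⅑) = 352/3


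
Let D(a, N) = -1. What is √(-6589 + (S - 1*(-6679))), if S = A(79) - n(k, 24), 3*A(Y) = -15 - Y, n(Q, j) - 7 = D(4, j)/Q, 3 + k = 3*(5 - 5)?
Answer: √462/3 ≈ 7.1647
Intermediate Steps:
k = -3 (k = -3 + 3*(5 - 5) = -3 + 3*0 = -3 + 0 = -3)
n(Q, j) = 7 - 1/Q
A(Y) = -5 - Y/3 (A(Y) = (-15 - Y)/3 = -5 - Y/3)
S = -116/3 (S = (-5 - ⅓*79) - (7 - 1/(-3)) = (-5 - 79/3) - (7 - 1*(-⅓)) = -94/3 - (7 + ⅓) = -94/3 - 1*22/3 = -94/3 - 22/3 = -116/3 ≈ -38.667)
√(-6589 + (S - 1*(-6679))) = √(-6589 + (-116/3 - 1*(-6679))) = √(-6589 + (-116/3 + 6679)) = √(-6589 + 19921/3) = √(154/3) = √462/3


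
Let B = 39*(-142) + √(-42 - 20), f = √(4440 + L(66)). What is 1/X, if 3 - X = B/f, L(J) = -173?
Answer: 4267/(12801 + √4267*(5538 - I*√62)) ≈ 0.011392 + 1.5644e-5*I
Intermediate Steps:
f = √4267 (f = √(4440 - 173) = √4267 ≈ 65.322)
B = -5538 + I*√62 (B = -5538 + √(-62) = -5538 + I*√62 ≈ -5538.0 + 7.874*I)
X = 3 - √4267*(-5538 + I*√62)/4267 (X = 3 - (-5538 + I*√62)/(√4267) = 3 - (-5538 + I*√62)*√4267/4267 = 3 - √4267*(-5538 + I*√62)/4267 ≈ 87.78 - 0.12054*I)
1/X = 1/(3 + √4267*(5538 - I*√62)/4267)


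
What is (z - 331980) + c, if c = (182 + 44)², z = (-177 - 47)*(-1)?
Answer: -280680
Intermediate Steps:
z = 224 (z = -224*(-1) = 224)
c = 51076 (c = 226² = 51076)
(z - 331980) + c = (224 - 331980) + 51076 = -331756 + 51076 = -280680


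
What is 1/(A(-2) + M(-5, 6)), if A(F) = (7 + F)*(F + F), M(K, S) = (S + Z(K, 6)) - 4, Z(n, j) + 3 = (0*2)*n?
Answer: -1/21 ≈ -0.047619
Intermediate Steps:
Z(n, j) = -3 (Z(n, j) = -3 + (0*2)*n = -3 + 0*n = -3 + 0 = -3)
M(K, S) = -7 + S (M(K, S) = (S - 3) - 4 = (-3 + S) - 4 = -7 + S)
A(F) = 2*F*(7 + F) (A(F) = (7 + F)*(2*F) = 2*F*(7 + F))
1/(A(-2) + M(-5, 6)) = 1/(2*(-2)*(7 - 2) + (-7 + 6)) = 1/(2*(-2)*5 - 1) = 1/(-20 - 1) = 1/(-21) = -1/21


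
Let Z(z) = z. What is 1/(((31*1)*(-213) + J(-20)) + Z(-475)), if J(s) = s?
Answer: -1/7098 ≈ -0.00014088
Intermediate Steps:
1/(((31*1)*(-213) + J(-20)) + Z(-475)) = 1/(((31*1)*(-213) - 20) - 475) = 1/((31*(-213) - 20) - 475) = 1/((-6603 - 20) - 475) = 1/(-6623 - 475) = 1/(-7098) = -1/7098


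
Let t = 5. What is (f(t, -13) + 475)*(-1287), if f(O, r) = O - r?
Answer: -634491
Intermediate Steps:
(f(t, -13) + 475)*(-1287) = ((5 - 1*(-13)) + 475)*(-1287) = ((5 + 13) + 475)*(-1287) = (18 + 475)*(-1287) = 493*(-1287) = -634491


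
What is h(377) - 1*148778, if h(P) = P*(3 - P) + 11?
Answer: -289765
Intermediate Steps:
h(P) = 11 + P*(3 - P)
h(377) - 1*148778 = (11 - 1*377**2 + 3*377) - 1*148778 = (11 - 1*142129 + 1131) - 148778 = (11 - 142129 + 1131) - 148778 = -140987 - 148778 = -289765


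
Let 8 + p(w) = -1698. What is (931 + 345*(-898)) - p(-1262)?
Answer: -307173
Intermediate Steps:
p(w) = -1706 (p(w) = -8 - 1698 = -1706)
(931 + 345*(-898)) - p(-1262) = (931 + 345*(-898)) - 1*(-1706) = (931 - 309810) + 1706 = -308879 + 1706 = -307173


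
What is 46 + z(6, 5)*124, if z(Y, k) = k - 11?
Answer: -698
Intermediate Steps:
z(Y, k) = -11 + k
46 + z(6, 5)*124 = 46 + (-11 + 5)*124 = 46 - 6*124 = 46 - 744 = -698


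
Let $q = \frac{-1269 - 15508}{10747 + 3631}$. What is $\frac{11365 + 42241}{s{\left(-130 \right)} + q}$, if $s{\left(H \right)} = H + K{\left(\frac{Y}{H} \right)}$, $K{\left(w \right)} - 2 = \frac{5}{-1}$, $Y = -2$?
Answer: $- \frac{770747068}{1929051} \approx -399.55$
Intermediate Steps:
$K{\left(w \right)} = -3$ ($K{\left(w \right)} = 2 + \frac{5}{-1} = 2 + 5 \left(-1\right) = 2 - 5 = -3$)
$q = - \frac{16777}{14378} \approx -1.1669$
$s{\left(H \right)} = -3 + H$ ($s{\left(H \right)} = H - 3 = -3 + H$)
$\frac{11365 + 42241}{s{\left(-130 \right)} + q} = \frac{11365 + 42241}{\left(-3 - 130\right) - \frac{16777}{14378}} = \frac{53606}{-133 - \frac{16777}{14378}} = \frac{53606}{- \frac{1929051}{14378}} = 53606 \left(- \frac{14378}{1929051}\right) = - \frac{770747068}{1929051}$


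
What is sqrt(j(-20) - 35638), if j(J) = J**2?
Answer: I*sqrt(35238) ≈ 187.72*I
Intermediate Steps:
sqrt(j(-20) - 35638) = sqrt((-20)**2 - 35638) = sqrt(400 - 35638) = sqrt(-35238) = I*sqrt(35238)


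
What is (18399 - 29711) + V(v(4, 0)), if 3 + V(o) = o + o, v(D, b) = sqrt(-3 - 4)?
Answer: -11315 + 2*I*sqrt(7) ≈ -11315.0 + 5.2915*I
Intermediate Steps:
v(D, b) = I*sqrt(7) (v(D, b) = sqrt(-7) = I*sqrt(7))
V(o) = -3 + 2*o (V(o) = -3 + (o + o) = -3 + 2*o)
(18399 - 29711) + V(v(4, 0)) = (18399 - 29711) + (-3 + 2*(I*sqrt(7))) = -11312 + (-3 + 2*I*sqrt(7)) = -11315 + 2*I*sqrt(7)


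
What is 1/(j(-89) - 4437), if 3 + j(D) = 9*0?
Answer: -1/4440 ≈ -0.00022523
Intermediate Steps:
j(D) = -3 (j(D) = -3 + 9*0 = -3 + 0 = -3)
1/(j(-89) - 4437) = 1/(-3 - 4437) = 1/(-4440) = -1/4440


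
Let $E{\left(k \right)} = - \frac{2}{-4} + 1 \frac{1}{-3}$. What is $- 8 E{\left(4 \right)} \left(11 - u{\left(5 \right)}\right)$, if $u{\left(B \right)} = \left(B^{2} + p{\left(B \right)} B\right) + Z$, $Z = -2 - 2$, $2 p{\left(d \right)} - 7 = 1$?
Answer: $40$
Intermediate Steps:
$p{\left(d \right)} = 4$ ($p{\left(d \right)} = \frac{7}{2} + \frac{1}{2} \cdot 1 = \frac{7}{2} + \frac{1}{2} = 4$)
$E{\left(k \right)} = \frac{1}{6}$ ($E{\left(k \right)} = \left(-2\right) \left(- \frac{1}{4}\right) + 1 \left(- \frac{1}{3}\right) = \frac{1}{2} - \frac{1}{3} = \frac{1}{6}$)
$Z = -4$ ($Z = -2 - 2 = -4$)
$u{\left(B \right)} = -4 + B^{2} + 4 B$ ($u{\left(B \right)} = \left(B^{2} + 4 B\right) - 4 = -4 + B^{2} + 4 B$)
$- 8 E{\left(4 \right)} \left(11 - u{\left(5 \right)}\right) = \left(-8\right) \frac{1}{6} \left(11 - \left(-4 + 5^{2} + 4 \cdot 5\right)\right) = - \frac{4 \left(11 - \left(-4 + 25 + 20\right)\right)}{3} = - \frac{4 \left(11 - 41\right)}{3} = \left(- \frac{4}{3}\right) \left(-30\right) = 40$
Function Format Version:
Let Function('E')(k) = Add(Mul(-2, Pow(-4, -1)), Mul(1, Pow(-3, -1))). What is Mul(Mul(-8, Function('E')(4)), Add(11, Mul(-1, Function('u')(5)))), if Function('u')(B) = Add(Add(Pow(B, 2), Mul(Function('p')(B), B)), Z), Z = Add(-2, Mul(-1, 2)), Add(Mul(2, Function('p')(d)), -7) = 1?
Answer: 40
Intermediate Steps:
Function('p')(d) = 4 (Function('p')(d) = Add(Rational(7, 2), Mul(Rational(1, 2), 1)) = Add(Rational(7, 2), Rational(1, 2)) = 4)
Function('E')(k) = Rational(1, 6) (Function('E')(k) = Add(Mul(-2, Rational(-1, 4)), Mul(1, Rational(-1, 3))) = Add(Rational(1, 2), Rational(-1, 3)) = Rational(1, 6))
Z = -4 (Z = Add(-2, -2) = -4)
Function('u')(B) = Add(-4, Pow(B, 2), Mul(4, B)) (Function('u')(B) = Add(Add(Pow(B, 2), Mul(4, B)), -4) = Add(-4, Pow(B, 2), Mul(4, B)))
Mul(Mul(-8, Function('E')(4)), Add(11, Mul(-1, Function('u')(5)))) = Mul(Mul(-8, Rational(1, 6)), Add(11, Mul(-1, Add(-4, Pow(5, 2), Mul(4, 5))))) = Mul(Rational(-4, 3), Add(11, Mul(-1, Add(-4, 25, 20)))) = Mul(Rational(-4, 3), Add(11, Mul(-1, 41))) = Mul(Rational(-4, 3), Add(11, -41)) = Mul(Rational(-4, 3), -30) = 40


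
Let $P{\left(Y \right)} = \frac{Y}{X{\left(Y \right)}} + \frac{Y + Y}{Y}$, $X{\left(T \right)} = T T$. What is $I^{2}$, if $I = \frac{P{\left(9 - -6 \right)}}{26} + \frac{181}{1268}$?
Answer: $\frac{3019392601}{61137507600} \approx 0.049387$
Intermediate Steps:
$X{\left(T \right)} = T^{2}$
$P{\left(Y \right)} = 2 + \frac{1}{Y}$ ($P{\left(Y \right)} = \frac{Y}{Y^{2}} + \frac{Y + Y}{Y} = \frac{Y}{Y^{2}} + \frac{2 Y}{Y} = \frac{1}{Y} + 2 = 2 + \frac{1}{Y}$)
$I = \frac{54949}{247260}$ ($I = \frac{2 + \frac{1}{9 - -6}}{26} + \frac{181}{1268} = \left(2 + \frac{1}{9 + 6}\right) \frac{1}{26} + 181 \cdot \frac{1}{1268} = \left(2 + \frac{1}{15}\right) \frac{1}{26} + \frac{181}{1268} = \frac{31}{15} \cdot \frac{1}{26} + \frac{181}{1268} = \frac{31}{390} + \frac{181}{1268} = \frac{54949}{247260} \approx 0.22223$)
$I^{2} = \left(\frac{54949}{247260}\right)^{2} = \frac{3019392601}{61137507600}$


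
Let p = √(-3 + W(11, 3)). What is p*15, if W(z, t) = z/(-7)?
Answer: 60*I*√14/7 ≈ 32.071*I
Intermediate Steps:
W(z, t) = -z/7 (W(z, t) = z*(-⅐) = -z/7)
p = 4*I*√14/7 (p = √(-3 - ⅐*11) = √(-3 - 11/7) = √(-32/7) = 4*I*√14/7 ≈ 2.1381*I)
p*15 = (4*I*√14/7)*15 = 60*I*√14/7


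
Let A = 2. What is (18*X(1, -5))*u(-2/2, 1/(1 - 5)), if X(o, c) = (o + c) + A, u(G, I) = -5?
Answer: 180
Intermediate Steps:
X(o, c) = 2 + c + o (X(o, c) = (o + c) + 2 = (c + o) + 2 = 2 + c + o)
(18*X(1, -5))*u(-2/2, 1/(1 - 5)) = (18*(2 - 5 + 1))*(-5) = (18*(-2))*(-5) = -36*(-5) = 180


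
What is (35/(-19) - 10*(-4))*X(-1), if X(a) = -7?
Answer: -5075/19 ≈ -267.11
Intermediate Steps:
(35/(-19) - 10*(-4))*X(-1) = (35/(-19) - 10*(-4))*(-7) = (35*(-1/19) - 1*(-40))*(-7) = (-35/19 + 40)*(-7) = (725/19)*(-7) = -5075/19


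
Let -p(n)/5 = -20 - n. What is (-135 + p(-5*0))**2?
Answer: 1225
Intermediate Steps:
p(n) = 100 + 5*n (p(n) = -5*(-20 - n) = 100 + 5*n)
(-135 + p(-5*0))**2 = (-135 + (100 + 5*(-5*0)))**2 = (-135 + (100 + 5*0))**2 = (-135 + (100 + 0))**2 = (-135 + 100)**2 = (-35)**2 = 1225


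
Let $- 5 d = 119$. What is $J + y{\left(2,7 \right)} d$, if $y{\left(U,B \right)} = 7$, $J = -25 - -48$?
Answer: $- \frac{718}{5} \approx -143.6$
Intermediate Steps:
$d = - \frac{119}{5}$ ($d = \left(- \frac{1}{5}\right) 119 = - \frac{119}{5} \approx -23.8$)
$J = 23$ ($J = -25 + 48 = 23$)
$J + y{\left(2,7 \right)} d = 23 + 7 \left(- \frac{119}{5}\right) = 23 - \frac{833}{5} = - \frac{718}{5}$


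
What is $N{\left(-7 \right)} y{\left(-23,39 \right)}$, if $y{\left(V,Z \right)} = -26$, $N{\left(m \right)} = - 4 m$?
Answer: $-728$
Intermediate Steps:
$N{\left(-7 \right)} y{\left(-23,39 \right)} = \left(-4\right) \left(-7\right) \left(-26\right) = 28 \left(-26\right) = -728$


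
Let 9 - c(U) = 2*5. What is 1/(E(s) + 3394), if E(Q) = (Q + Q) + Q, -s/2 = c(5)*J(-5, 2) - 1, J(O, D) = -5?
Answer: 1/3370 ≈ 0.00029674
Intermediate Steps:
c(U) = -1 (c(U) = 9 - 2*5 = 9 - 1*10 = 9 - 10 = -1)
s = -8 (s = -2*(-1*(-5) - 1) = -2*(5 - 1) = -2*4 = -8)
E(Q) = 3*Q (E(Q) = 2*Q + Q = 3*Q)
1/(E(s) + 3394) = 1/(3*(-8) + 3394) = 1/(-24 + 3394) = 1/3370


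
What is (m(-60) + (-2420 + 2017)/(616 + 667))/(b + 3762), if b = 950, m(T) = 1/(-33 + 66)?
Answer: -1502/24937671 ≈ -6.0230e-5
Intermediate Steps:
m(T) = 1/33
(m(-60) + (-2420 + 2017)/(616 + 667))/(b + 3762) = (1/33 + (-2420 + 2017)/(616 + 667))/(950 + 3762) = (1/33 - 403/1283)/4712 = (1/33 - 403*1/1283)*(1/4712) = (1/33 - 403/1283)*(1/4712) = -12016/42339*1/4712 = -1502/24937671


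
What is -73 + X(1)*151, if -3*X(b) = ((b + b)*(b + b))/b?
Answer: -823/3 ≈ -274.33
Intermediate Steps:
X(b) = -4*b/3 (X(b) = -(b + b)*(b + b)/(3*b) = -(2*b)*(2*b)/(3*b) = -4*b**2/(3*b) = -4*b/3)
-73 + X(1)*151 = -73 - 4/3*1*151 = -73 - 4/3*151 = -73 - 604/3 = -823/3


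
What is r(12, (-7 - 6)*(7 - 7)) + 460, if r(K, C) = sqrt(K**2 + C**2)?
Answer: 472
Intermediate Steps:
r(K, C) = sqrt(C**2 + K**2)
r(12, (-7 - 6)*(7 - 7)) + 460 = sqrt(((-7 - 6)*(7 - 7))**2 + 12**2) + 460 = sqrt((-13*0)**2 + 144) + 460 = sqrt(0**2 + 144) + 460 = sqrt(0 + 144) + 460 = sqrt(144) + 460 = 12 + 460 = 472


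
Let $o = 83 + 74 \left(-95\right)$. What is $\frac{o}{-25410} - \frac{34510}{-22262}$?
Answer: $\frac{515776607}{282838710} \approx 1.8236$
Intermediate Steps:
$o = -6947$ ($o = 83 - 7030 = -6947$)
$\frac{o}{-25410} - \frac{34510}{-22262} = - \frac{6947}{-25410} - \frac{34510}{-22262} = \left(-6947\right) \left(- \frac{1}{25410}\right) - 34510 \left(- \frac{1}{22262}\right) = \frac{6947}{25410} - - \frac{17255}{11131} = \frac{6947}{25410} + \frac{17255}{11131} = \frac{515776607}{282838710}$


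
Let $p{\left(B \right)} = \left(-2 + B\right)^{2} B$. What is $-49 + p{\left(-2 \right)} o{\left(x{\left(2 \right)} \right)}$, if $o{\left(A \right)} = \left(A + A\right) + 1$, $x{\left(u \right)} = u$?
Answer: $-209$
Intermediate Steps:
$o{\left(A \right)} = 1 + 2 A$ ($o{\left(A \right)} = 2 A + 1 = 1 + 2 A$)
$p{\left(B \right)} = B \left(-2 + B\right)^{2}$
$-49 + p{\left(-2 \right)} o{\left(x{\left(2 \right)} \right)} = -49 + - 2 \left(-2 - 2\right)^{2} \left(1 + 2 \cdot 2\right) = -49 + - 2 \left(-4\right)^{2} \left(1 + 4\right) = -49 + \left(-2\right) 16 \cdot 5 = -49 - 160 = -209$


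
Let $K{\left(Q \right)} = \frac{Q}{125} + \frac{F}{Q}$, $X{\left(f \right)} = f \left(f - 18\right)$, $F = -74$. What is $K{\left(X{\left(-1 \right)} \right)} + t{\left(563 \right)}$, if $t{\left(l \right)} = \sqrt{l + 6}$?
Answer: $- \frac{8889}{2375} + \sqrt{569} \approx 20.111$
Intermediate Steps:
$X{\left(f \right)} = f \left(-18 + f\right)$
$K{\left(Q \right)} = - \frac{74}{Q} + \frac{Q}{125}$ ($K{\left(Q \right)} = \frac{Q}{125} - \frac{74}{Q} = - \frac{74}{Q} + \frac{Q}{125}$)
$t{\left(l \right)} = \sqrt{6 + l}$
$K{\left(X{\left(-1 \right)} \right)} + t{\left(563 \right)} = \left(- \frac{74}{\left(-1\right) \left(-18 - 1\right)} + \frac{\left(-1\right) \left(-18 - 1\right)}{125}\right) + \sqrt{6 + 563} = \left(- \frac{74}{\left(-1\right) \left(-19\right)} + \frac{\left(-1\right) \left(-19\right)}{125}\right) + \sqrt{569} = \left(- \frac{74}{19} + \frac{1}{125} \cdot 19\right) + \sqrt{569} = \left(\left(-74\right) \frac{1}{19} + \frac{19}{125}\right) + \sqrt{569} = \left(- \frac{74}{19} + \frac{19}{125}\right) + \sqrt{569} = - \frac{8889}{2375} + \sqrt{569}$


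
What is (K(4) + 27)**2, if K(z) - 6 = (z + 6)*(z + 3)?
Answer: 10609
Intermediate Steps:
K(z) = 6 + (3 + z)*(6 + z) (K(z) = 6 + (z + 6)*(z + 3) = 6 + (6 + z)*(3 + z) = 6 + (3 + z)*(6 + z))
(K(4) + 27)**2 = ((24 + 4**2 + 9*4) + 27)**2 = ((24 + 16 + 36) + 27)**2 = (76 + 27)**2 = 103**2 = 10609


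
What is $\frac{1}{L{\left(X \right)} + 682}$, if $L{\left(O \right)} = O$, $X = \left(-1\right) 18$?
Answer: $\frac{1}{664} \approx 0.001506$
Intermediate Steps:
$X = -18$
$\frac{1}{L{\left(X \right)} + 682} = \frac{1}{-18 + 682} = \frac{1}{664}$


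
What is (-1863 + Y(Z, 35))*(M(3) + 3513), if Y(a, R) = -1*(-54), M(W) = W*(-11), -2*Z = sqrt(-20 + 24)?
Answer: -6295320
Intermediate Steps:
Z = -1 (Z = -sqrt(-20 + 24)/2 = -sqrt(4)/2 = -1/2*2 = -1)
M(W) = -11*W
Y(a, R) = 54
(-1863 + Y(Z, 35))*(M(3) + 3513) = (-1863 + 54)*(-11*3 + 3513) = -1809*(-33 + 3513) = -1809*3480 = -6295320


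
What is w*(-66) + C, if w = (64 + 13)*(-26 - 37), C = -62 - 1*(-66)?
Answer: 320170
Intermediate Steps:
C = 4 (C = -62 + 66 = 4)
w = -4851 (w = 77*(-63) = -4851)
w*(-66) + C = -4851*(-66) + 4 = 320166 + 4 = 320170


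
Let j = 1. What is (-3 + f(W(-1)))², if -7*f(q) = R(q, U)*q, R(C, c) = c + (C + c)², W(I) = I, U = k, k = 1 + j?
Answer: 324/49 ≈ 6.6122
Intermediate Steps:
k = 2 (k = 1 + 1 = 2)
U = 2
f(q) = -q*(2 + (2 + q)²)/7 (f(q) = -(2 + (q + 2)²)*q/7 = -(2 + (2 + q)²)*q/7 = -q*(2 + (2 + q)²)/7)
(-3 + f(W(-1)))² = (-3 - ⅐*(-1)*(2 + (2 - 1)²))² = (-3 - ⅐*(-1)*(2 + 1²))² = (-3 - ⅐*(-1)*(2 + 1))² = (-3 - ⅐*(-1)*3)² = (-3 + 3/7)² = (-18/7)² = 324/49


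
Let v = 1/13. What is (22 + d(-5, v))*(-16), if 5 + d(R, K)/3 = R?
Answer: 128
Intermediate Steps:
v = 1/13 ≈ 0.076923
d(R, K) = -15 + 3*R
(22 + d(-5, v))*(-16) = (22 + (-15 + 3*(-5)))*(-16) = (22 + (-15 - 15))*(-16) = (22 - 30)*(-16) = -8*(-16) = 128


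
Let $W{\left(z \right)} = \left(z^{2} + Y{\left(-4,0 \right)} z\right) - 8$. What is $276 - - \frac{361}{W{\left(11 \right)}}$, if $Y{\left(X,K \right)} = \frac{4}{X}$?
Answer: $\frac{28513}{102} \approx 279.54$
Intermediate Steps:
$W{\left(z \right)} = -8 + z^{2} - z$ ($W{\left(z \right)} = \left(z^{2} + \frac{4}{-4} z\right) - 8 = \left(z^{2} + 4 \left(- \frac{1}{4}\right) z\right) - 8 = \left(z^{2} - z\right) - 8 = -8 + z^{2} - z$)
$276 - - \frac{361}{W{\left(11 \right)}} = 276 - - \frac{361}{-8 + 11^{2} - 11} = 276 - - \frac{361}{-8 + 121 - 11} = 276 - - \frac{361}{102} = 276 + \frac{361}{102} = \frac{28513}{102}$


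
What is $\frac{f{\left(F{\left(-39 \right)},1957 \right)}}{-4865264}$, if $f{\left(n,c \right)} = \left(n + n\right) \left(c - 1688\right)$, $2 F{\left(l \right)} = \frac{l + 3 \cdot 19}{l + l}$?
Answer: $\frac{807}{63248432} \approx 1.2759 \cdot 10^{-5}$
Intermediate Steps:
$F{\left(l \right)} = \frac{57 + l}{4 l}$ ($F{\left(l \right)} = \frac{\left(l + 3 \cdot 19\right) \frac{1}{l + l}}{2} = \frac{\left(l + 57\right) \frac{1}{2 l}}{2} = \frac{\left(57 + l\right) \frac{1}{2 l}}{2} = \frac{\frac{1}{2} \frac{1}{l} \left(57 + l\right)}{2} = \frac{57 + l}{4 l}$)
$f{\left(n,c \right)} = 2 n \left(-1688 + c\right)$
$\frac{f{\left(F{\left(-39 \right)},1957 \right)}}{-4865264} = \frac{2 \frac{57 - 39}{4 \left(-39\right)} \left(-1688 + 1957\right)}{-4865264} = 2 \cdot \frac{1}{4} \left(- \frac{1}{39}\right) 18 \cdot 269 \left(- \frac{1}{4865264}\right) = 2 \left(- \frac{3}{26}\right) 269 \left(- \frac{1}{4865264}\right) = \left(- \frac{807}{13}\right) \left(- \frac{1}{4865264}\right) = \frac{807}{63248432}$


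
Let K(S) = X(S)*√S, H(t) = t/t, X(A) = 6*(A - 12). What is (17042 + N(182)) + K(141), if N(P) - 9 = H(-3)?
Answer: 17052 + 774*√141 ≈ 26243.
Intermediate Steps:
X(A) = -72 + 6*A (X(A) = 6*(-12 + A) = -72 + 6*A)
H(t) = 1
N(P) = 10 (N(P) = 9 + 1 = 10)
K(S) = √S*(-72 + 6*S) (K(S) = (-72 + 6*S)*√S = √S*(-72 + 6*S))
(17042 + N(182)) + K(141) = (17042 + 10) + 6*√141*(-12 + 141) = 17052 + 6*√141*129 = 17052 + 774*√141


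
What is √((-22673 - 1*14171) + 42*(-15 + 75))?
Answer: 2*I*√8581 ≈ 185.27*I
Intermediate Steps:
√((-22673 - 1*14171) + 42*(-15 + 75)) = √((-22673 - 14171) + 42*60) = √(-36844 + 2520) = √(-34324) = 2*I*√8581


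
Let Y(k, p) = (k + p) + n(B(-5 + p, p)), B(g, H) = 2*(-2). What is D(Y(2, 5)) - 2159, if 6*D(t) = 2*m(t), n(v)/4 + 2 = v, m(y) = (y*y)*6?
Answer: -1581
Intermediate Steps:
B(g, H) = -4
m(y) = 6*y² (m(y) = y²*6 = 6*y²)
n(v) = -8 + 4*v
Y(k, p) = -24 + k + p (Y(k, p) = (k + p) + (-8 + 4*(-4)) = (k + p) + (-8 - 16) = (k + p) - 24 = -24 + k + p)
D(t) = 2*t² (D(t) = (2*(6*t²))/6 = (12*t²)/6 = 2*t²)
D(Y(2, 5)) - 2159 = 2*(-24 + 2 + 5)² - 2159 = 2*(-17)² - 2159 = 2*289 - 2159 = 578 - 2159 = -1581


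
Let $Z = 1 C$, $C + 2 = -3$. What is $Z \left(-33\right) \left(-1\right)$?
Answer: $-165$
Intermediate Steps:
$C = -5$ ($C = -2 - 3 = -5$)
$Z = -5$ ($Z = 1 \left(-5\right) = -5$)
$Z \left(-33\right) \left(-1\right) = \left(-5\right) \left(-33\right) \left(-1\right) = 165 \left(-1\right) = -165$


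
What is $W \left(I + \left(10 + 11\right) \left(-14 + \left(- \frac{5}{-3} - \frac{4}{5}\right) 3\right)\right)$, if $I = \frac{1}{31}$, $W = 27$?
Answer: $- \frac{1001754}{155} \approx -6462.9$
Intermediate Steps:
$I = \frac{1}{31} \approx 0.032258$
$W \left(I + \left(10 + 11\right) \left(-14 + \left(- \frac{5}{-3} - \frac{4}{5}\right) 3\right)\right) = 27 \left(\frac{1}{31} + \left(10 + 11\right) \left(-14 + \left(- \frac{5}{-3} - \frac{4}{5}\right) 3\right)\right) = 27 \left(\frac{1}{31} + 21 \left(-14 + \left(\left(-5\right) \left(- \frac{1}{3}\right) - \frac{4}{5}\right) 3\right)\right) = 27 \left(\frac{1}{31} + 21 \left(-14 + \left(\frac{5}{3} - \frac{4}{5}\right) 3\right)\right) = 27 \left(\frac{1}{31} + 21 \left(-14 + \frac{13}{15} \cdot 3\right)\right) = 27 \left(\frac{1}{31} + 21 \left(-14 + \frac{13}{5}\right)\right) = 27 \left(\frac{1}{31} + 21 \left(- \frac{57}{5}\right)\right) = 27 \left(\frac{1}{31} - \frac{1197}{5}\right) = 27 \left(- \frac{37102}{155}\right) = - \frac{1001754}{155}$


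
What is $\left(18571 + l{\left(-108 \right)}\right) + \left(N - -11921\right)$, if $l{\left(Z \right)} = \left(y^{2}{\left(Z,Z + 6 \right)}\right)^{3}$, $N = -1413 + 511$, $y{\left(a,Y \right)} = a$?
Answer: $1586874352534$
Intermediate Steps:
$N = -902$
$l{\left(Z \right)} = Z^{6}$ ($l{\left(Z \right)} = \left(Z^{2}\right)^{3} = Z^{6}$)
$\left(18571 + l{\left(-108 \right)}\right) + \left(N - -11921\right) = \left(18571 + \left(-108\right)^{6}\right) - -11019 = \left(18571 + 1586874322944\right) + \left(-902 + 11921\right) = 1586874341515 + 11019 = 1586874352534$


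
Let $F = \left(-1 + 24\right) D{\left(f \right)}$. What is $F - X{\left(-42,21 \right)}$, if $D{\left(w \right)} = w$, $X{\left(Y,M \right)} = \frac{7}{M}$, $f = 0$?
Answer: $- \frac{1}{3} \approx -0.33333$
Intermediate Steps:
$F = 0$ ($F = \left(-1 + 24\right) 0 = 23 \cdot 0 = 0$)
$F - X{\left(-42,21 \right)} = 0 - \frac{7}{21} = 0 - 7 \cdot \frac{1}{21} = 0 - \frac{1}{3} = - \frac{1}{3}$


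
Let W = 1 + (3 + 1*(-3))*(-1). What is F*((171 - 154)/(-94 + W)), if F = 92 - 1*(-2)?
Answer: -1598/93 ≈ -17.183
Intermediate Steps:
W = 1 (W = 1 + (3 - 3)*(-1) = 1 + 0*(-1) = 1 + 0 = 1)
F = 94 (F = 92 + 2 = 94)
F*((171 - 154)/(-94 + W)) = 94*((171 - 154)/(-94 + 1)) = 94*(17/(-93)) = 94*(17*(-1/93)) = 94*(-17/93) = -1598/93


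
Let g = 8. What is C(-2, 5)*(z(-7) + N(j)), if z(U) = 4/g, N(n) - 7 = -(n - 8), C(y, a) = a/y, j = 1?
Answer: -145/4 ≈ -36.250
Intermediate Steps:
N(n) = 15 - n (N(n) = 7 - (n - 8) = 7 - (-8 + n) = 7 + (8 - n) = 15 - n)
z(U) = 1/2 (z(U) = 4/8 = 4*(1/8) = 1/2)
C(-2, 5)*(z(-7) + N(j)) = (5/(-2))*(1/2 + (15 - 1*1)) = (5*(-1/2))*(1/2 + (15 - 1)) = -5*(1/2 + 14)/2 = -5/2*29/2 = -145/4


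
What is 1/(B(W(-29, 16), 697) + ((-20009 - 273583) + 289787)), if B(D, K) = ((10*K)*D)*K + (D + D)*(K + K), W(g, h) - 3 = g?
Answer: -1/126386633 ≈ -7.9122e-9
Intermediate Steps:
W(g, h) = 3 + g
B(D, K) = 4*D*K + 10*D*K² (B(D, K) = (10*D*K)*K + (2*D)*(2*K) = 10*D*K² + 4*D*K = 4*D*K + 10*D*K²)
1/(B(W(-29, 16), 697) + ((-20009 - 273583) + 289787)) = 1/(2*(3 - 29)*697*(2 + 5*697) + ((-20009 - 273583) + 289787)) = 1/(2*(-26)*697*(2 + 3485) + (-293592 + 289787)) = 1/(2*(-26)*697*3487 - 3805) = 1/(-126382828 - 3805) = 1/(-126386633) = -1/126386633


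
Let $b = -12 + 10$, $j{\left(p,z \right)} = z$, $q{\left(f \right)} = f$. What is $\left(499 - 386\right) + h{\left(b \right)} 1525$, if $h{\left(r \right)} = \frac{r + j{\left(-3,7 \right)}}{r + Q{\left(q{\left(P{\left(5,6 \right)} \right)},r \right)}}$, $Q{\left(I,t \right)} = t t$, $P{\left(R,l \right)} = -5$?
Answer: $\frac{7851}{2} \approx 3925.5$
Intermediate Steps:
$Q{\left(I,t \right)} = t^{2}$
$b = -2$
$h{\left(r \right)} = \frac{7 + r}{r + r^{2}}$ ($h{\left(r \right)} = \frac{r + 7}{r + r^{2}} = \frac{7 + r}{r + r^{2}}$)
$\left(499 - 386\right) + h{\left(b \right)} 1525 = \left(499 - 386\right) + \frac{7 - 2}{\left(-2\right) \left(1 - 2\right)} 1525 = 113 + \left(- \frac{1}{2}\right) \frac{1}{-1} \cdot 5 \cdot 1525 = 113 + \left(- \frac{1}{2}\right) \left(-1\right) 5 \cdot 1525 = 113 + \frac{5}{2} \cdot 1525 = 113 + \frac{7625}{2} = \frac{7851}{2}$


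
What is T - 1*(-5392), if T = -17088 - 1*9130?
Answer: -20826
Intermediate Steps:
T = -26218 (T = -17088 - 9130 = -26218)
T - 1*(-5392) = -26218 - 1*(-5392) = -26218 + 5392 = -20826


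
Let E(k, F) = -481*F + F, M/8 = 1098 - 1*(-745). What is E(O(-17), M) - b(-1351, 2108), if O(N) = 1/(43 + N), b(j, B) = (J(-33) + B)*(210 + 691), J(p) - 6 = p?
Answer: -8952101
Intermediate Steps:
J(p) = 6 + p
M = 14744 (M = 8*(1098 - 1*(-745)) = 8*(1098 + 745) = 8*1843 = 14744)
b(j, B) = -24327 + 901*B (b(j, B) = ((6 - 33) + B)*(210 + 691) = (-27 + B)*901 = -24327 + 901*B)
E(k, F) = -480*F
E(O(-17), M) - b(-1351, 2108) = -480*14744 - (-24327 + 901*2108) = -7077120 - (-24327 + 1899308) = -7077120 - 1*1874981 = -7077120 - 1874981 = -8952101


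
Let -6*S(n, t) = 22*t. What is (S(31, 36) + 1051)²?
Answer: 844561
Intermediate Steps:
S(n, t) = -11*t/3
(S(31, 36) + 1051)² = (-11/3*36 + 1051)² = (-132 + 1051)² = 919² = 844561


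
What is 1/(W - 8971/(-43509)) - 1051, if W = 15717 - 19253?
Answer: -161684678012/153838853 ≈ -1051.0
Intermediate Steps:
W = -3536
1/(W - 8971/(-43509)) - 1051 = 1/(-3536 - 8971/(-43509)) - 1051 = 1/(-3536 - 8971*(-1/43509)) - 1051 = 1/(-3536 + 8971/43509) - 1051 = 1/(-153838853/43509) - 1051 = -43509/153838853 - 1051 = -161684678012/153838853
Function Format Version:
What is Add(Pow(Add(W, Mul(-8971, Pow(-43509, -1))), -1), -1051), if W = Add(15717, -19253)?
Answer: Rational(-161684678012, 153838853) ≈ -1051.0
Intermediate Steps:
W = -3536
Add(Pow(Add(W, Mul(-8971, Pow(-43509, -1))), -1), -1051) = Add(Pow(Add(-3536, Mul(-8971, Pow(-43509, -1))), -1), -1051) = Add(Pow(Add(-3536, Mul(-8971, Rational(-1, 43509))), -1), -1051) = Add(Pow(Add(-3536, Rational(8971, 43509)), -1), -1051) = Add(Pow(Rational(-153838853, 43509), -1), -1051) = Add(Rational(-43509, 153838853), -1051) = Rational(-161684678012, 153838853)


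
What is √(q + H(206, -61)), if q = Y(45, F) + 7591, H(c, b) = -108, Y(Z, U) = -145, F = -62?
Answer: √7338 ≈ 85.662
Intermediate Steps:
q = 7446 (q = -145 + 7591 = 7446)
√(q + H(206, -61)) = √(7446 - 108) = √7338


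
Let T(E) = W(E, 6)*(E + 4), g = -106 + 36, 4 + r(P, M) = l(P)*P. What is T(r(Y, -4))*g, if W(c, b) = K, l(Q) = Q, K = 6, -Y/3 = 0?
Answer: 0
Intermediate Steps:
Y = 0 (Y = -3*0 = 0)
W(c, b) = 6
r(P, M) = -4 + P**2 (r(P, M) = -4 + P*P = -4 + P**2)
g = -70
T(E) = 24 + 6*E (T(E) = 6*(E + 4) = 6*(4 + E) = 24 + 6*E)
T(r(Y, -4))*g = (24 + 6*(-4 + 0**2))*(-70) = (24 + 6*(-4 + 0))*(-70) = (24 + 6*(-4))*(-70) = (24 - 24)*(-70) = 0*(-70) = 0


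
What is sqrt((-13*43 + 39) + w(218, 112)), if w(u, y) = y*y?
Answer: 6*sqrt(334) ≈ 109.65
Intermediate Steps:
w(u, y) = y**2
sqrt((-13*43 + 39) + w(218, 112)) = sqrt((-13*43 + 39) + 112**2) = sqrt((-559 + 39) + 12544) = sqrt(-520 + 12544) = sqrt(12024) = 6*sqrt(334)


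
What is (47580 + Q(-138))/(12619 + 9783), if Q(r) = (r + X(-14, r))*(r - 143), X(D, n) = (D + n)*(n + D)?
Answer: -3202933/11201 ≈ -285.95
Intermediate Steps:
X(D, n) = (D + n)² (X(D, n) = (D + n)*(D + n) = (D + n)²)
Q(r) = (-143 + r)*(r + (-14 + r)²) (Q(r) = (r + (-14 + r)²)*(r - 143) = (r + (-14 + r)²)*(-143 + r) = (-143 + r)*(r + (-14 + r)²))
(47580 + Q(-138))/(12619 + 9783) = (47580 + (-28028 + (-138)³ - 170*(-138)² + 4057*(-138)))/(12619 + 9783) = (47580 + (-28028 - 2628072 - 170*19044 - 559866))/22402 = (47580 + (-28028 - 2628072 - 3237480 - 559866))*(1/22402) = (47580 - 6453446)*(1/22402) = -6405866*1/22402 = -3202933/11201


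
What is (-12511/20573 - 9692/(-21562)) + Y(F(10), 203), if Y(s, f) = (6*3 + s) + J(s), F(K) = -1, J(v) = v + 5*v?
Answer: 2404588310/221797513 ≈ 10.841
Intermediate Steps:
J(v) = 6*v
Y(s, f) = 18 + 7*s (Y(s, f) = (6*3 + s) + 6*s = (18 + s) + 6*s = 18 + 7*s)
(-12511/20573 - 9692/(-21562)) + Y(F(10), 203) = (-12511/20573 - 9692/(-21562)) + (18 + 7*(-1)) = (-12511*1/20573 - 9692*(-1/21562)) + (18 - 7) = (-12511/20573 + 4846/10781) + 11 = -35184333/221797513 + 11 = 2404588310/221797513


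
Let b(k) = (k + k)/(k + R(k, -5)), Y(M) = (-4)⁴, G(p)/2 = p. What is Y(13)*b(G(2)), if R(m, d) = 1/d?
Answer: 10240/19 ≈ 538.95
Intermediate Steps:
G(p) = 2*p
Y(M) = 256
b(k) = 2*k/(-⅕ + k) (b(k) = (k + k)/(k + 1/(-5)) = (2*k)/(k - ⅕) = (2*k)/(-⅕ + k) = 2*k/(-⅕ + k))
Y(13)*b(G(2)) = 256*(10*(2*2)/(-1 + 5*(2*2))) = 256*(10*4/(-1 + 5*4)) = 256*(10*4/(-1 + 20)) = 256*(10*4/19) = 256*(10*4*(1/19)) = 256*(40/19) = 10240/19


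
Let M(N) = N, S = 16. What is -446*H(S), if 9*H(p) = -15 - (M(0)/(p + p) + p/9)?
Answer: 67346/81 ≈ 831.43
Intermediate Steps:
H(p) = -5/3 - p/81 (H(p) = (-15 - (0/(p + p) + p/9))/9 = (-15 - (0/((2*p)) + p*(1/9)))/9 = (-15 - (0*(1/(2*p)) + p/9))/9 = (-15 - (0 + p/9))/9 = (-15 - p/9)/9 = -5/3 - p/81)
-446*H(S) = -446*(-5/3 - 1/81*16) = -446*(-5/3 - 16/81) = -446*(-151/81) = 67346/81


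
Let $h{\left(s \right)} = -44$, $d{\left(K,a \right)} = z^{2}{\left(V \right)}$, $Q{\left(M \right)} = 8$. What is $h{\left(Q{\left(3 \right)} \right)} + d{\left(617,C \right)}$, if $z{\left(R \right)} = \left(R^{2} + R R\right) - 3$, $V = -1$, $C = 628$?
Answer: $-43$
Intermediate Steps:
$z{\left(R \right)} = -3 + 2 R^{2}$ ($z{\left(R \right)} = \left(R^{2} + R^{2}\right) - 3 = 2 R^{2} - 3 = -3 + 2 R^{2}$)
$d{\left(K,a \right)} = 1$ ($d{\left(K,a \right)} = \left(-3 + 2 \left(-1\right)^{2}\right)^{2} = \left(-3 + 2 \cdot 1\right)^{2} = \left(-3 + 2\right)^{2} = \left(-1\right)^{2} = 1$)
$h{\left(Q{\left(3 \right)} \right)} + d{\left(617,C \right)} = -44 + 1 = -43$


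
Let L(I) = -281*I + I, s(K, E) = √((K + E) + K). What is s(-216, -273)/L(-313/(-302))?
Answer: -151*I*√705/43820 ≈ -0.091495*I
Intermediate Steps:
s(K, E) = √(E + 2*K) (s(K, E) = √((E + K) + K) = √(E + 2*K))
L(I) = -280*I
s(-216, -273)/L(-313/(-302)) = √(-273 + 2*(-216))/((-(-87640)/(-302))) = √(-273 - 432)/((-(-87640)*(-1)/302)) = √(-705)/((-280*313/302)) = (I*√705)/(-43820/151) = (I*√705)*(-151/43820) = -151*I*√705/43820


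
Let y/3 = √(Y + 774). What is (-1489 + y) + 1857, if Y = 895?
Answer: 368 + 3*√1669 ≈ 490.56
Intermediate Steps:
y = 3*√1669 (y = 3*√(895 + 774) = 3*√1669 ≈ 122.56)
(-1489 + y) + 1857 = (-1489 + 3*√1669) + 1857 = 368 + 3*√1669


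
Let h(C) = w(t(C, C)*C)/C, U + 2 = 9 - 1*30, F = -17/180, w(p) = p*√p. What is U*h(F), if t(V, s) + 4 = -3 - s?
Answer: 28589*√21131/32400 ≈ 128.27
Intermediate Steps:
t(V, s) = -7 - s (t(V, s) = -4 + (-3 - s) = -7 - s)
w(p) = p^(3/2)
F = -17/180 (F = -17*1/180 = -17/180 ≈ -0.094444)
U = -23 (U = -2 + (9 - 1*30) = -2 + (9 - 30) = -2 - 21 = -23)
h(C) = (C*(-7 - C))^(3/2)/C (h(C) = ((-7 - C)*C)^(3/2)/C = (C*(-7 - C))^(3/2)/C)
U*h(F) = -23*(-1*(-17/180)*(7 - 17/180))^(3/2)/(-17/180) = -(-4140)*(-1*(-17/180)*1243/180)^(3/2)/17 = -(-4140)*(21131/32400)^(3/2)/17 = -(-4140)*21131*√21131/5832000/17 = -(-28589)*√21131/32400 = 28589*√21131/32400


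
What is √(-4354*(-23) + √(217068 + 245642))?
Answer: √(100142 + √462710) ≈ 317.53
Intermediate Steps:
√(-4354*(-23) + √(217068 + 245642)) = √(100142 + √462710)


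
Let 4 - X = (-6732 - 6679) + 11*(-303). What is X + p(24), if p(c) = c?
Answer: 16772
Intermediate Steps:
X = 16748 (X = 4 - ((-6732 - 6679) + 11*(-303)) = 4 - (-13411 - 3333) = 4 - 1*(-16744) = 4 + 16744 = 16748)
X + p(24) = 16748 + 24 = 16772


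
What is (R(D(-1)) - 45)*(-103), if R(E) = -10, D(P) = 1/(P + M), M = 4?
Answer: 5665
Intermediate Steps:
D(P) = 1/(4 + P) (D(P) = 1/(P + 4) = 1/(4 + P))
(R(D(-1)) - 45)*(-103) = (-10 - 45)*(-103) = -55*(-103) = 5665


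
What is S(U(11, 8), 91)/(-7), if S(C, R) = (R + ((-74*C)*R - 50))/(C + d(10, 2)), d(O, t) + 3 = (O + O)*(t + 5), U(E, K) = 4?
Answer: 8965/329 ≈ 27.249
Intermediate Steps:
d(O, t) = -3 + 2*O*(5 + t) (d(O, t) = -3 + (O + O)*(t + 5) = -3 + (2*O)*(5 + t) = -3 + 2*O*(5 + t))
S(C, R) = (-50 + R - 74*C*R)/(137 + C) (S(C, R) = (R + ((-74*C)*R - 50))/(C + (-3 + 10*10 + 2*10*2)) = (R + (-74*C*R - 50))/(C + (-3 + 100 + 40)) = (R + (-50 - 74*C*R))/(C + 137) = (-50 + R - 74*C*R)/(137 + C))
S(U(11, 8), 91)/(-7) = ((-50 + 91 - 74*4*91)/(137 + 4))/(-7) = ((-50 + 91 - 26936)/141)*(-1/7) = ((1/141)*(-26895))*(-1/7) = -8965/47*(-1/7) = 8965/329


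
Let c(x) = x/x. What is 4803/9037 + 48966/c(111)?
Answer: 442510545/9037 ≈ 48967.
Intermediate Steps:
c(x) = 1
4803/9037 + 48966/c(111) = 4803/9037 + 48966/1 = 4803*(1/9037) + 48966*1 = 4803/9037 + 48966 = 442510545/9037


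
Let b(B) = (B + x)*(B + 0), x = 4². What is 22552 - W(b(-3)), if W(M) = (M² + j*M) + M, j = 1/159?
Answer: 1116723/53 ≈ 21070.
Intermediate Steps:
x = 16
j = 1/159 ≈ 0.0062893
b(B) = B*(16 + B) (b(B) = (B + 16)*(B + 0) = (16 + B)*B = B*(16 + B))
W(M) = M² + 160*M/159 (W(M) = (M² + M/159) + M = M² + 160*M/159)
22552 - W(b(-3)) = 22552 - (-3*(16 - 3))*(160 + 159*(-3*(16 - 3)))/159 = 22552 - (-3*13)*(160 + 159*(-3*13))/159 = 22552 - (-39)*(160 + 159*(-39))/159 = 22552 - (-39)*(160 - 6201)/159 = 22552 - (-39)*(-6041)/159 = 22552 - 1*78533/53 = 22552 - 78533/53 = 1116723/53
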